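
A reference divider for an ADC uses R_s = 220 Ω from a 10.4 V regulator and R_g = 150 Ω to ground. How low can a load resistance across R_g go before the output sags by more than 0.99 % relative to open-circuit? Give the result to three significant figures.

R_L(min) ≈ 8.92 kΩ

Output resistance R_th = R_s‖R_g = (220 × 150)/370.0 = 89.19 Ω.
The fractional drop is R_th/(R_th + R_L); requiring this ≤ 0.00990 gives R_L ≥ R_th(1/0.00990 − 1) = 89.19 × 100.0 = 8.92 kΩ.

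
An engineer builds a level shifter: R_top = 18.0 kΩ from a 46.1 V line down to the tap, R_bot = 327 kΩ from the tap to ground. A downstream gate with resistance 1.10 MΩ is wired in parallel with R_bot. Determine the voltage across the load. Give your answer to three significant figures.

V_out ≈ 43.0 V

The load sits in parallel with R_bot: R_bot‖R_L = (327 × 1100) / (327 + 1100) = 252.1 kΩ.
V_out = 46.1 × 252.1 / (18.0 + 252.1) = 46.1 × 252.1/270.1 = 43.0 V.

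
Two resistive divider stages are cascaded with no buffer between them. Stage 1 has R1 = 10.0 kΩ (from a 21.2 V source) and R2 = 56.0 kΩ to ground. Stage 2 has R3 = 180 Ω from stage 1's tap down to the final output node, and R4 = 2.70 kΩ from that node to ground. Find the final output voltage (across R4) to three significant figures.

Stage 2 presents R3+R4 = 2880 Ω as a load on stage 1's tap.
Stage 1's lower leg becomes R2‖(R3+R4) = 2739 Ω, so V_mid = 21.2 × 2739/12740 = 4.558 V.
Stage 2 is itself unloaded: V_out = V_mid × R4/(R3+R4) = 4.558 × 2700/2880 = 4.27 V.

V_out ≈ 4.27 V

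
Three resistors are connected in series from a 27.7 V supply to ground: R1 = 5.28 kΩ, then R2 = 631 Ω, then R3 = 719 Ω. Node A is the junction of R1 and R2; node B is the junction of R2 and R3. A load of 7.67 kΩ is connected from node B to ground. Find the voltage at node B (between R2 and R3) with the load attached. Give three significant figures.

At node B, R3 is in parallel with the load: R3‖R_L = 657.4 Ω.
Below node A the resistance is R2 + (R3‖R_L) = 1288 Ω, so V_A = 27.7 × 1288/6568 = 5.433 V.
Then V_B = V_A × (R3‖R_L)/(R2 + R3‖R_L) = 5.433 × 657.4/1288 = 2.77 V.

V ≈ 2.77 V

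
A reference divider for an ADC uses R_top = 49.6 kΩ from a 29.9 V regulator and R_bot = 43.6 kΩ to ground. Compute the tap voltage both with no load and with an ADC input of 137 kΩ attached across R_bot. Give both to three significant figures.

Open-circuit: V = 29.9 × 43.6/(49.6 + 43.6) = 14.0 V.
With the load, R_bot becomes R_bot‖R_L = 33.07 kΩ, so V = 29.9 × 33.07/82.67 = 12.0 V.

Unloaded: 14.0 V; loaded: 12.0 V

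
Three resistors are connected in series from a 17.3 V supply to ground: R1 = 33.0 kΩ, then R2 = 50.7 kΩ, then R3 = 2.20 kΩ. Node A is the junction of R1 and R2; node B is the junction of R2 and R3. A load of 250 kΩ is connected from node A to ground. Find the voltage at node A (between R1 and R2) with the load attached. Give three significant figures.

V ≈ 9.85 V

Below node A the series string R2+R3 = 52.90 kΩ sits in parallel with the 250 kΩ load: 43.66 kΩ.
V_A = 17.3 × 43.66/(33.0 + 43.66) = 9.85 V.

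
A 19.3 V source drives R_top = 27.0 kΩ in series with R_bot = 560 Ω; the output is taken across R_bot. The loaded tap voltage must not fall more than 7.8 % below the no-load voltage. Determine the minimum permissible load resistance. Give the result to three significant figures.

R_L(min) ≈ 6.48 kΩ

Output resistance R_th = R_top‖R_bot = (27000 × 560)/27560 = 548.6 Ω.
The fractional drop is R_th/(R_th + R_L); requiring this ≤ 0.0780 gives R_L ≥ R_th(1/0.0780 − 1) = 548.6 × 11.82 = 6.48 kΩ.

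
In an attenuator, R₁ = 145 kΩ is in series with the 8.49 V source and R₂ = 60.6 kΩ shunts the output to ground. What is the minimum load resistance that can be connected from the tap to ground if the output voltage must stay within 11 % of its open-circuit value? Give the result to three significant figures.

Output resistance R_th = R₁‖R₂ = (145 × 60.6)/205.6 = 42.74 kΩ.
The fractional drop is R_th/(R_th + R_L); requiring this ≤ 0.110 gives R_L ≥ R_th(1/0.110 − 1) = 42.74 × 8.091 = 346 kΩ.

R_L(min) ≈ 346 kΩ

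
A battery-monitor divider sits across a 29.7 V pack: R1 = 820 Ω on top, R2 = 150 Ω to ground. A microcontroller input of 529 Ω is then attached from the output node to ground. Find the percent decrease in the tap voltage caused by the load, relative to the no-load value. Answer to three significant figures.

Unloaded V = 29.7 × 150/970.0 = 4.593 V.
Loaded: R2‖R_L = 116.9 Ω, giving V = 29.7 × 116.9/936.9 = 3.705 V.
Drop = (4.593 − 3.705) / 4.593 = 19.3 %.

19.3 %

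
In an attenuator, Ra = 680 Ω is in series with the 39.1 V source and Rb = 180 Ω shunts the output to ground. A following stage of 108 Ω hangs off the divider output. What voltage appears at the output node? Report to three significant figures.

V_out ≈ 3.53 V

The load sits in parallel with Rb: Rb‖R_L = (180 × 108) / (180 + 108) = 67.50 Ω.
V_out = 39.1 × 67.50 / (680 + 67.50) = 39.1 × 67.50/747.5 = 3.53 V.
(Unloaded it would have been 8.18 V.)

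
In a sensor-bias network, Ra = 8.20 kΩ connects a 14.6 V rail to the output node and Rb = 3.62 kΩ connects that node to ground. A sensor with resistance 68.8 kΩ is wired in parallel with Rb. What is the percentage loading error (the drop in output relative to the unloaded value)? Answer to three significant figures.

3.52 %

The divider's output (Thévenin) resistance is Ra‖Rb = 2.511 kΩ.
Fractional drop under load = R_th/(R_th + R_L) = 2.511 / (2.511 + 68.8) = 0.03522.
So the output falls by 3.52 %.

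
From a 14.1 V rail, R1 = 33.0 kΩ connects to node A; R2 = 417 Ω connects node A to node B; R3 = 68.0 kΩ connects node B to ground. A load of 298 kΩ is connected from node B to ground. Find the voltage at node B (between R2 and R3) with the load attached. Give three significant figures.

At node B, R3 is in parallel with the load: R3‖R_L = 55370 Ω.
Below node A the resistance is R2 + (R3‖R_L) = 55780 Ω, so V_A = 14.1 × 55780/88780 = 8.859 V.
Then V_B = V_A × (R3‖R_L)/(R2 + R3‖R_L) = 8.859 × 55370/55780 = 8.79 V.

V ≈ 8.79 V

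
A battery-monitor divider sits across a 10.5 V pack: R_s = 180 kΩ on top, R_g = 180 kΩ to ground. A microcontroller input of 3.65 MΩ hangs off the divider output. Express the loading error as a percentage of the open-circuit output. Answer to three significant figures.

2.41 %

The divider's output (Thévenin) resistance is R_s‖R_g = 90.00 kΩ.
Fractional drop under load = R_th/(R_th + R_L) = 90.00 / (90.00 + 3650) = 0.02406.
So the output falls by 2.41 %.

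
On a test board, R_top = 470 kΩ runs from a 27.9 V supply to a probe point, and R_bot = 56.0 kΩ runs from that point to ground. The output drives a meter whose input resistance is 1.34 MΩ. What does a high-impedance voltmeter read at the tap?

The load sits in parallel with R_bot: R_bot‖R_L = (56.0 × 1340) / (56.0 + 1340) = 53.75 kΩ.
V_out = 27.9 × 53.75 / (470 + 53.75) = 27.9 × 53.75/523.8 = 2.86 V.

V_out ≈ 2.86 V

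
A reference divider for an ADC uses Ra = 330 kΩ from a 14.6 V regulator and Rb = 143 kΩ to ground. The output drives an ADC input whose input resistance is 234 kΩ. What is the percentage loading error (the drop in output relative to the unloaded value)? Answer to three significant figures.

29.9 %

The divider's output (Thévenin) resistance is Ra‖Rb = 99.77 kΩ.
Fractional drop under load = R_th/(R_th + R_L) = 99.77 / (99.77 + 234) = 0.2989.
So the output falls by 29.9 %.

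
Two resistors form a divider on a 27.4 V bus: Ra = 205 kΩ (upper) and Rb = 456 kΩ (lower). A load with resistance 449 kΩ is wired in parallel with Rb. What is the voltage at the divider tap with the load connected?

V_out ≈ 14.4 V

The load sits in parallel with Rb: Rb‖R_L = (456 × 449) / (456 + 449) = 226.2 kΩ.
V_out = 27.4 × 226.2 / (205 + 226.2) = 27.4 × 226.2/431.2 = 14.4 V.
(Unloaded it would have been 18.9 V.)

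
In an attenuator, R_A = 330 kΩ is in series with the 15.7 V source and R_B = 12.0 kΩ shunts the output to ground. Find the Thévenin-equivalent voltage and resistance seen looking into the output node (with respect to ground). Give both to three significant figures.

V_th is the open-circuit tap voltage: 15.7 × 12.0/(330 + 12.0) = 0.551 V.
With the supply zeroed, R_A and R_B appear in parallel from the tap: R_th = R_A‖R_B = (330 × 12.0)/342.0 = 11.6 kΩ.

V_th = 0.551 V, R_th = 11.6 kΩ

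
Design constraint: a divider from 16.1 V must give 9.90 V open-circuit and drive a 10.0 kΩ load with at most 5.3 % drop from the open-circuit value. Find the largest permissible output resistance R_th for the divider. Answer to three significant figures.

R_th ≤ 560 Ω

Loading drop = R_th/(R_th + R_L) ≤ 0.0530, so R_th ≤ R_L · ε/(1−ε) = 10.0 kΩ × 0.0530/0.9470 = 560 Ω.
(Any R1, R2 with R2/(R1+R2) = 0.615 and R1‖R2 ≤ 560 Ω will meet the spec.)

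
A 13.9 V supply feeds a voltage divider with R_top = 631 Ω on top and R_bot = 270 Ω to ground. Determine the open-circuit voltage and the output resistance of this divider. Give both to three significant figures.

V_th = 4.17 V, R_th = 189 Ω

V_th is the open-circuit tap voltage: 13.9 × 270/(631 + 270) = 4.17 V.
With the supply zeroed, R_top and R_bot appear in parallel from the tap: R_th = R_top‖R_bot = (631 × 270)/901.0 = 189 Ω.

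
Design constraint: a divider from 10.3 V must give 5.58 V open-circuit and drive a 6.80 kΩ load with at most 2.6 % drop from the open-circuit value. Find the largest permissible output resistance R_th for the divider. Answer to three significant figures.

Loading drop = R_th/(R_th + R_L) ≤ 0.0260, so R_th ≤ R_L · ε/(1−ε) = 6.80 kΩ × 0.0260/0.9740 = 182 Ω.
(Any R1, R2 with R2/(R1+R2) = 0.542 and R1‖R2 ≤ 182 Ω will meet the spec.)

R_th ≤ 182 Ω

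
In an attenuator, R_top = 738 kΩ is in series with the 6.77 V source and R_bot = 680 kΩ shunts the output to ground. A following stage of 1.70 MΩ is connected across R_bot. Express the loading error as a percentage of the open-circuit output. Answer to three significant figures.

17.2 %

Unloaded V = 6.77 × 680/1418 = 3.247 V.
Loaded: R_bot‖R_L = 485.7 kΩ, giving V = 6.77 × 485.7/1224 = 2.687 V.
Drop = (3.247 − 2.687) / 3.247 = 17.2 %.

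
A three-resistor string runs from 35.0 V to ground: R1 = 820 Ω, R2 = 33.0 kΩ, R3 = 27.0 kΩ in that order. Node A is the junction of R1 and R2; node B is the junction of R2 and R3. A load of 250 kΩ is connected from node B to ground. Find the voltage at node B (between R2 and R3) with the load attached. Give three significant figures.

V ≈ 14.7 V

At node B, R3 is in parallel with the load: R3‖R_L = 24370 Ω.
Below node A the resistance is R2 + (R3‖R_L) = 57370 Ω, so V_A = 35.0 × 57370/58190 = 34.51 V.
Then V_B = V_A × (R3‖R_L)/(R2 + R3‖R_L) = 34.51 × 24370/57370 = 14.7 V.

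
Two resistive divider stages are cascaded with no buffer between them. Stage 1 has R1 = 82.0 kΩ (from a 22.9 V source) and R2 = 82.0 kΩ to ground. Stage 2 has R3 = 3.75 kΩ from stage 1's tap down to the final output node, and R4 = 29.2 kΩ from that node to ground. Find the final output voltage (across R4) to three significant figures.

V_out ≈ 4.52 V

Stage 2 presents R3+R4 = 32.95 kΩ as a load on stage 1's tap.
Stage 1's lower leg becomes R2‖(R3+R4) = 23.51 kΩ, so V_mid = 22.9 × 23.51/105.5 = 5.102 V.
Stage 2 is itself unloaded: V_out = V_mid × R4/(R3+R4) = 5.102 × 29.2/32.95 = 4.52 V.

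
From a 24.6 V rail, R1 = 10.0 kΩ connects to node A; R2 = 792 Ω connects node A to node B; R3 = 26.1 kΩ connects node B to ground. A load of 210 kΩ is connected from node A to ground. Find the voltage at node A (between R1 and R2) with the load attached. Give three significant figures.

V ≈ 17.3 V

Below node A the series string R2+R3 = 26890 Ω sits in parallel with the 210000 Ω load: 23840 Ω.
V_A = 24.6 × 23840/(10000 + 23840) = 17.3 V.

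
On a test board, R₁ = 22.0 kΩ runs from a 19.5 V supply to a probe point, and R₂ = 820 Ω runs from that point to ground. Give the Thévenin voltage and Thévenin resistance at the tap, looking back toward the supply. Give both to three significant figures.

V_th is the open-circuit tap voltage: 19.5 × 820/(22000 + 820) = 0.701 V.
With the supply zeroed, R₁ and R₂ appear in parallel from the tap: R_th = R₁‖R₂ = (22000 × 820)/22820 = 791 Ω.

V_th = 0.701 V, R_th = 791 Ω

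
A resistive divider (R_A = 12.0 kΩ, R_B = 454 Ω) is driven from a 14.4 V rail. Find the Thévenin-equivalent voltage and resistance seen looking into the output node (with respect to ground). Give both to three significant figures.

V_th is the open-circuit tap voltage: 14.4 × 454/(12000 + 454) = 0.525 V.
With the supply zeroed, R_A and R_B appear in parallel from the tap: R_th = R_A‖R_B = (12000 × 454)/12450 = 437 Ω.

V_th = 0.525 V, R_th = 437 Ω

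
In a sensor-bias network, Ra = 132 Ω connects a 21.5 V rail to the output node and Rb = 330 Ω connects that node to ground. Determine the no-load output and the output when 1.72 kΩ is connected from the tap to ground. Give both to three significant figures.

Open-circuit: V = 21.5 × 330/(132 + 330) = 15.4 V.
With the load, Rb becomes Rb‖R_L = 276.9 Ω, so V = 21.5 × 276.9/408.9 = 14.6 V.

Unloaded: 15.4 V; loaded: 14.6 V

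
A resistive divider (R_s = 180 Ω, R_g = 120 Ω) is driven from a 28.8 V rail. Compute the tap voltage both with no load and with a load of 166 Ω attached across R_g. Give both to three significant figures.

Unloaded: 11.5 V; loaded: 8.03 V

Open-circuit: V = 28.8 × 120/(180 + 120) = 11.5 V.
With the load, R_g becomes R_g‖R_L = 69.65 Ω, so V = 28.8 × 69.65/249.7 = 8.03 V.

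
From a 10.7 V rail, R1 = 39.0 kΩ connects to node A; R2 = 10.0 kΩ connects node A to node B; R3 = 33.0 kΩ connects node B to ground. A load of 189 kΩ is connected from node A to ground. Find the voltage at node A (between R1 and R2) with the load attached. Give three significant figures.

V ≈ 5.06 V

Below node A the series string R2+R3 = 43.00 kΩ sits in parallel with the 189 kΩ load: 35.03 kΩ.
V_A = 10.7 × 35.03/(39.0 + 35.03) = 5.06 V.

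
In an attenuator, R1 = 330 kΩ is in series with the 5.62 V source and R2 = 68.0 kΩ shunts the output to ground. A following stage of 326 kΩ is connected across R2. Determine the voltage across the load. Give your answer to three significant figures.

The load sits in parallel with R2: R2‖R_L = (68.0 × 326) / (68.0 + 326) = 56.26 kΩ.
V_out = 5.62 × 56.26 / (330 + 56.26) = 5.62 × 56.26/386.3 = 0.819 V.

V_out ≈ 0.819 V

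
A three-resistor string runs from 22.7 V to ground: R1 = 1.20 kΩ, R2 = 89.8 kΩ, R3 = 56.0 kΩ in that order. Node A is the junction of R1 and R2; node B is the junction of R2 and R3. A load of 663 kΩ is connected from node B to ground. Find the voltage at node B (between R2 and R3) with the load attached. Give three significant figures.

V ≈ 8.22 V

At node B, R3 is in parallel with the load: R3‖R_L = 51.64 kΩ.
Below node A the resistance is R2 + (R3‖R_L) = 141.4 kΩ, so V_A = 22.7 × 141.4/142.6 = 22.51 V.
Then V_B = V_A × (R3‖R_L)/(R2 + R3‖R_L) = 22.51 × 51.64/141.4 = 8.22 V.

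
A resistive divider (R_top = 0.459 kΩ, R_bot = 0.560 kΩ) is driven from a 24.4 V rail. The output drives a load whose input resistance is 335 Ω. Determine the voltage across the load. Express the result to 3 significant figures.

The load sits in parallel with R_bot: R_bot‖R_L = (560 × 335) / (560 + 335) = 209.6 Ω.
V_out = 24.4 × 209.6 / (459 + 209.6) = 24.4 × 209.6/668.6 = 7.65 V.

V_out ≈ 7.65 V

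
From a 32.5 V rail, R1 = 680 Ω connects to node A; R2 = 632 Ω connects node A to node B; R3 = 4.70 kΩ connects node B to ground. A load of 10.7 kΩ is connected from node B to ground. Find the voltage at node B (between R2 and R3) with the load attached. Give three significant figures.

V ≈ 23.2 V

At node B, R3 is in parallel with the load: R3‖R_L = 3266 Ω.
Below node A the resistance is R2 + (R3‖R_L) = 3898 Ω, so V_A = 32.5 × 3898/4578 = 27.67 V.
Then V_B = V_A × (R3‖R_L)/(R2 + R3‖R_L) = 27.67 × 3266/3898 = 23.2 V.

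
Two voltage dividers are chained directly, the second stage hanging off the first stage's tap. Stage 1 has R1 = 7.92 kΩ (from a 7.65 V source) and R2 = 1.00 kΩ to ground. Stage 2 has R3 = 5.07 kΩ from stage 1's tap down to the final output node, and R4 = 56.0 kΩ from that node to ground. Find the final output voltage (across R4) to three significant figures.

Stage 2 presents R3+R4 = 61.07 kΩ as a load on stage 1's tap.
Stage 1's lower leg becomes R2‖(R3+R4) = 0.9839 kΩ, so V_mid = 7.65 × 0.9839/8.904 = 0.8453 V.
Stage 2 is itself unloaded: V_out = V_mid × R4/(R3+R4) = 0.8453 × 56.0/61.07 = 0.775 V.

V_out ≈ 0.775 V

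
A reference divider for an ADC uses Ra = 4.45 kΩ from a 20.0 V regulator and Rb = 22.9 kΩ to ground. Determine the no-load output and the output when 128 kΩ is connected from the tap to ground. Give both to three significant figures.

Unloaded: 16.7 V; loaded: 16.3 V

Open-circuit: V = 20.0 × 22.9/(4.45 + 22.9) = 16.7 V.
With the load, Rb becomes Rb‖R_L = 19.42 kΩ, so V = 20.0 × 19.42/23.87 = 16.3 V.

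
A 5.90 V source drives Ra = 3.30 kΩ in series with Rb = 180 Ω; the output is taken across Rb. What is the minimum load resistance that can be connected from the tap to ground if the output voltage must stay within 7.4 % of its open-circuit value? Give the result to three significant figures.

Output resistance R_th = Ra‖Rb = (3300 × 180)/3480 = 170.7 Ω.
The fractional drop is R_th/(R_th + R_L); requiring this ≤ 0.0740 gives R_L ≥ R_th(1/0.0740 − 1) = 170.7 × 12.51 = 2.14 kΩ.

R_L(min) ≈ 2.14 kΩ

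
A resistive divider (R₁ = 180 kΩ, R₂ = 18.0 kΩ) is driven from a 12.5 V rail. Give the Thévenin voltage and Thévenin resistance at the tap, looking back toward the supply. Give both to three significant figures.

V_th is the open-circuit tap voltage: 12.5 × 18.0/(180 + 18.0) = 1.14 V.
With the supply zeroed, R₁ and R₂ appear in parallel from the tap: R_th = R₁‖R₂ = (180 × 18.0)/198.0 = 16.4 kΩ.

V_th = 1.14 V, R_th = 16.4 kΩ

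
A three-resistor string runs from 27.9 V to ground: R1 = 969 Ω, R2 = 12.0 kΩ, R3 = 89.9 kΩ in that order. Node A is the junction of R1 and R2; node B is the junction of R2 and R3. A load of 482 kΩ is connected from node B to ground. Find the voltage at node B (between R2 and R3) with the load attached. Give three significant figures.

V ≈ 23.8 V

At node B, R3 is in parallel with the load: R3‖R_L = 75770 Ω.
Below node A the resistance is R2 + (R3‖R_L) = 87770 Ω, so V_A = 27.9 × 87770/88740 = 27.60 V.
Then V_B = V_A × (R3‖R_L)/(R2 + R3‖R_L) = 27.60 × 75770/87770 = 23.8 V.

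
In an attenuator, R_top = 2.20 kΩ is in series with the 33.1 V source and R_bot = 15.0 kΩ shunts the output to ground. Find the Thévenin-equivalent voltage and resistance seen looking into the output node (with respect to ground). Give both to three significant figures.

V_th = 28.9 V, R_th = 1.92 kΩ

V_th is the open-circuit tap voltage: 33.1 × 15.0/(2.20 + 15.0) = 28.9 V.
With the supply zeroed, R_top and R_bot appear in parallel from the tap: R_th = R_top‖R_bot = (2.20 × 15.0)/17.20 = 1.92 kΩ.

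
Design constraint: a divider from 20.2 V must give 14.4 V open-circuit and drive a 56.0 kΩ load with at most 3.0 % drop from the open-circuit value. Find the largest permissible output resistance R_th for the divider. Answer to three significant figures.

Loading drop = R_th/(R_th + R_L) ≤ 0.0300, so R_th ≤ R_L · ε/(1−ε) = 56.0 kΩ × 0.0300/0.9700 = 1.73 kΩ.

R_th ≤ 1.73 kΩ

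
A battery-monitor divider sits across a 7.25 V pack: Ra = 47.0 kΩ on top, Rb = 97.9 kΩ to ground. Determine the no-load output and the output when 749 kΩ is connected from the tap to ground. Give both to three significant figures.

Open-circuit: V = 7.25 × 97.9/(47.0 + 97.9) = 4.90 V.
With the load, Rb becomes Rb‖R_L = 86.58 kΩ, so V = 7.25 × 86.58/133.6 = 4.70 V.

Unloaded: 4.90 V; loaded: 4.70 V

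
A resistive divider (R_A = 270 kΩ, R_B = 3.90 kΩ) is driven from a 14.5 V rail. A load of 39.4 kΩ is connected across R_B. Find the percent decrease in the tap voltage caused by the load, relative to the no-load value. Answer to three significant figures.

Unloaded V = 14.5 × 3.90/273.9 = 0.20646 V.
Loaded: R_B‖R_L = 3.549 kΩ, giving V = 14.5 × 3.549/273.5 = 0.18811 V.
Drop = (0.20646 − 0.18811) / 0.20646 = 8.89 %.

8.89 %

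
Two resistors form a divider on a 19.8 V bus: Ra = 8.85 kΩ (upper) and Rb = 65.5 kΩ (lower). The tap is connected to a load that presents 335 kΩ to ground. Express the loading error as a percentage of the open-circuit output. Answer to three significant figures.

2.27 %

The divider's output (Thévenin) resistance is Ra‖Rb = 7.797 kΩ.
Fractional drop under load = R_th/(R_th + R_L) = 7.797 / (7.797 + 335) = 0.02274.
So the output falls by 2.27 %.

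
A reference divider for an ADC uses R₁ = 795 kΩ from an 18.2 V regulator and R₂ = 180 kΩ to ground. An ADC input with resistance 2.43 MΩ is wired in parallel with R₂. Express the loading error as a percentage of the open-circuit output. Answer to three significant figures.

5.70 %

The divider's output (Thévenin) resistance is R₁‖R₂ = 146.8 kΩ.
Fractional drop under load = R_th/(R_th + R_L) = 146.8 / (146.8 + 2430) = 0.05696.
So the output falls by 5.70 %.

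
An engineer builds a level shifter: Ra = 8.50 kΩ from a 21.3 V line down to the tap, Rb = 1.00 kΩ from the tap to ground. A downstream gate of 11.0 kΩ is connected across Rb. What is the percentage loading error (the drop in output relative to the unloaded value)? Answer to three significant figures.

The divider's output (Thévenin) resistance is Ra‖Rb = 0.8947 kΩ.
Fractional drop under load = R_th/(R_th + R_L) = 0.8947 / (0.8947 + 11.0) = 0.07522.
So the output falls by 7.52 %.

7.52 %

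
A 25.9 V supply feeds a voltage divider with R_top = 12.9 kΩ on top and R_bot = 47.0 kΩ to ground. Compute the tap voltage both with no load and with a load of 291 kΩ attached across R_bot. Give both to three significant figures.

Open-circuit: V = 25.9 × 47.0/(12.9 + 47.0) = 20.3 V.
With the load, R_bot becomes R_bot‖R_L = 40.46 kΩ, so V = 25.9 × 40.46/53.36 = 19.6 V.

Unloaded: 20.3 V; loaded: 19.6 V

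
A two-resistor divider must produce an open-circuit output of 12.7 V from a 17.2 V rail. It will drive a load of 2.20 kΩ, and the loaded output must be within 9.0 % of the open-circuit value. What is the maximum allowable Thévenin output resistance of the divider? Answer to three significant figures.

R_th ≤ 218 Ω

Loading drop = R_th/(R_th + R_L) ≤ 0.0900, so R_th ≤ R_L · ε/(1−ε) = 2.20 kΩ × 0.0900/0.9100 = 218 Ω.
(Any R1, R2 with R2/(R1+R2) = 0.738 and R1‖R2 ≤ 218 Ω will meet the spec.)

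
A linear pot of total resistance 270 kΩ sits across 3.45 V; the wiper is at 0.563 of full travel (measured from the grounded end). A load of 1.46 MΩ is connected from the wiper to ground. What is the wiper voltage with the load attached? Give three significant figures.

The wiper splits the pot into (1−α)R = 118.0 kΩ above and αR = 152.0 kΩ below.
Lower section ‖ load = 137.7 kΩ.
V_wiper = 3.45 × 137.7/(118.0 + 137.7) = 1.86 V.

V ≈ 1.86 V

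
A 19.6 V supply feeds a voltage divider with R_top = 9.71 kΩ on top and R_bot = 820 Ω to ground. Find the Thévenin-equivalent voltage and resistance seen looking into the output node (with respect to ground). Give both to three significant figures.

V_th = 1.53 V, R_th = 756 Ω

V_th is the open-circuit tap voltage: 19.6 × 820/(9710 + 820) = 1.53 V.
With the supply zeroed, R_top and R_bot appear in parallel from the tap: R_th = R_top‖R_bot = (9710 × 820)/10530 = 756 Ω.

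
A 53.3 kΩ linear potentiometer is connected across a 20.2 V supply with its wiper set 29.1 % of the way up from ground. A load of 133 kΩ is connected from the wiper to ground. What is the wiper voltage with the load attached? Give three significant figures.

V ≈ 5.43 V

The wiper splits the pot into (1−α)R = 37.79 kΩ above and αR = 15.51 kΩ below.
Lower section ‖ load = 13.89 kΩ.
V_wiper = 20.2 × 13.89/(37.79 + 13.89) = 5.43 V.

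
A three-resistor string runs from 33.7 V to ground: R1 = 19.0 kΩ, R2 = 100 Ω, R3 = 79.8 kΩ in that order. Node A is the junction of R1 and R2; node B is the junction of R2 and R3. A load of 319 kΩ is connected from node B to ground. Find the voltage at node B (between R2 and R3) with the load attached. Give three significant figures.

At node B, R3 is in parallel with the load: R3‖R_L = 63830 Ω.
Below node A the resistance is R2 + (R3‖R_L) = 63930 Ω, so V_A = 33.7 × 63930/82930 = 25.98 V.
Then V_B = V_A × (R3‖R_L)/(R2 + R3‖R_L) = 25.98 × 63830/63930 = 25.9 V.

V ≈ 25.9 V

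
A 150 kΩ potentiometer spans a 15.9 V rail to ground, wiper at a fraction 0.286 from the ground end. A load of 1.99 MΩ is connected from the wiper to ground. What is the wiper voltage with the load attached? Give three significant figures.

The wiper splits the pot into (1−α)R = 107.1 kΩ above and αR = 42.90 kΩ below.
Lower section ‖ load = 41.99 kΩ.
V_wiper = 15.9 × 41.99/(107.1 + 41.99) = 4.48 V.

V ≈ 4.48 V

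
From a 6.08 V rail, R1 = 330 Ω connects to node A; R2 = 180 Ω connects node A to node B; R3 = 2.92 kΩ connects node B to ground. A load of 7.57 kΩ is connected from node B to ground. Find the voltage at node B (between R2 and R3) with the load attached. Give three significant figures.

At node B, R3 is in parallel with the load: R3‖R_L = 2107 Ω.
Below node A the resistance is R2 + (R3‖R_L) = 2287 Ω, so V_A = 6.08 × 2287/2617 = 5.313 V.
Then V_B = V_A × (R3‖R_L)/(R2 + R3‖R_L) = 5.313 × 2107/2287 = 4.90 V.

V ≈ 4.90 V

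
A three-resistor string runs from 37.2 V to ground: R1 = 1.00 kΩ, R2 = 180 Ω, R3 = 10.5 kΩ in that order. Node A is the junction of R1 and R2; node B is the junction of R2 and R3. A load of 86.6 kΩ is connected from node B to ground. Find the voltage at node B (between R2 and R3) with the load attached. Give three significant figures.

At node B, R3 is in parallel with the load: R3‖R_L = 9365 Ω.
Below node A the resistance is R2 + (R3‖R_L) = 9545 Ω, so V_A = 37.2 × 9545/10540 = 33.67 V.
Then V_B = V_A × (R3‖R_L)/(R2 + R3‖R_L) = 33.67 × 9365/9545 = 33.0 V.

V ≈ 33.0 V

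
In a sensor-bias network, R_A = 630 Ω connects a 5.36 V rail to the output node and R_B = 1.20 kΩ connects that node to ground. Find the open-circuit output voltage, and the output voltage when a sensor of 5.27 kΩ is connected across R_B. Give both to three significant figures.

Open-circuit: V = 5.36 × 1200/(630 + 1200) = 3.51 V.
With the load, R_B becomes R_B‖R_L = 977.4 Ω, so V = 5.36 × 977.4/1607 = 3.26 V.

Unloaded: 3.51 V; loaded: 3.26 V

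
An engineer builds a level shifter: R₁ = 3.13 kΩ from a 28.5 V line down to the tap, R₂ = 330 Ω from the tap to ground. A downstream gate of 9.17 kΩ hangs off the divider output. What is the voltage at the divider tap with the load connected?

V_out ≈ 2.63 V

The load sits in parallel with R₂: R₂‖R_L = (330 × 9170) / (330 + 9170) = 318.5 Ω.
V_out = 28.5 × 318.5 / (3130 + 318.5) = 28.5 × 318.5/3449 = 2.63 V.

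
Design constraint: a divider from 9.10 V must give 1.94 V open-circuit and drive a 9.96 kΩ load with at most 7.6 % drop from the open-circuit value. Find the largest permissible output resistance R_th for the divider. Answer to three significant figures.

R_th ≤ 819 Ω

Loading drop = R_th/(R_th + R_L) ≤ 0.0760, so R_th ≤ R_L · ε/(1−ε) = 9.96 kΩ × 0.0760/0.9240 = 819 Ω.
(Any R1, R2 with R2/(R1+R2) = 0.213 and R1‖R2 ≤ 819 Ω will meet the spec.)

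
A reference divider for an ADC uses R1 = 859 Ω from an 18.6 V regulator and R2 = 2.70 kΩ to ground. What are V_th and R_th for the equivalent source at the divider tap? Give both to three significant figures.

V_th is the open-circuit tap voltage: 18.6 × 2700/(859 + 2700) = 14.1 V.
With the supply zeroed, R1 and R2 appear in parallel from the tap: R_th = R1‖R2 = (859 × 2700)/3559 = 652 Ω.

V_th = 14.1 V, R_th = 652 Ω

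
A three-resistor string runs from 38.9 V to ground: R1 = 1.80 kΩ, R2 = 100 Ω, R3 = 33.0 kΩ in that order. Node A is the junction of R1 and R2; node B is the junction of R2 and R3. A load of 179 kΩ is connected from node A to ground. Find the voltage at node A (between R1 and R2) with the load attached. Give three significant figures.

V ≈ 36.5 V

Below node A the series string R2+R3 = 33100 Ω sits in parallel with the 179000 Ω load: 27930 Ω.
V_A = 38.9 × 27930/(1800 + 27930) = 36.5 V.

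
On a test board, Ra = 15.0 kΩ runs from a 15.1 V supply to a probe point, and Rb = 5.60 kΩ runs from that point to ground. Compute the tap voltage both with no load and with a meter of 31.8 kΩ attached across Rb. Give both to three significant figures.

Open-circuit: V = 15.1 × 5.60/(15.0 + 5.60) = 4.10 V.
With the load, Rb becomes Rb‖R_L = 4.761 kΩ, so V = 15.1 × 4.761/19.76 = 3.64 V.

Unloaded: 4.10 V; loaded: 3.64 V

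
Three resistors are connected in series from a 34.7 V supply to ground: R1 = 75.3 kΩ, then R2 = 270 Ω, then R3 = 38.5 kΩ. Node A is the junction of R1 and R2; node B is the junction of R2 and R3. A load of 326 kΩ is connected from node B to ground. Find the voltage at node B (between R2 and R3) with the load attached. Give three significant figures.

V ≈ 10.9 V

At node B, R3 is in parallel with the load: R3‖R_L = 34430 Ω.
Below node A the resistance is R2 + (R3‖R_L) = 34700 Ω, so V_A = 34.7 × 34700/110000 = 10.95 V.
Then V_B = V_A × (R3‖R_L)/(R2 + R3‖R_L) = 10.95 × 34430/34700 = 10.9 V.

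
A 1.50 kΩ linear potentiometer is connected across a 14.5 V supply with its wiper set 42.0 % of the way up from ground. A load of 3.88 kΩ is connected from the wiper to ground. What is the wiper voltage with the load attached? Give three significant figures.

V ≈ 5.57 V

The wiper splits the pot into (1−α)R = 870.0 Ω above and αR = 630.0 Ω below.
Lower section ‖ load = 542.0 Ω.
V_wiper = 14.5 × 542.0/(870.0 + 542.0) = 5.57 V.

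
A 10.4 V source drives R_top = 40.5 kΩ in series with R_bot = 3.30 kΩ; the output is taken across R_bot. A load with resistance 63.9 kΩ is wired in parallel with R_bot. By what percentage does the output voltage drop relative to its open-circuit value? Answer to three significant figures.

4.56 %

The divider's output (Thévenin) resistance is R_top‖R_bot = 3.051 kΩ.
Fractional drop under load = R_th/(R_th + R_L) = 3.051 / (3.051 + 63.9) = 0.04558.
So the output falls by 4.56 %.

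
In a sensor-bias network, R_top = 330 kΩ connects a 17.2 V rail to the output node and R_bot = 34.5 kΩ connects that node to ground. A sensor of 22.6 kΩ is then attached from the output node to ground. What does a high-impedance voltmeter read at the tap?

The load sits in parallel with R_bot: R_bot‖R_L = (34.5 × 22.6) / (34.5 + 22.6) = 13.65 kΩ.
V_out = 17.2 × 13.65 / (330 + 13.65) = 17.2 × 13.65/343.7 = 0.683 V.

V_out ≈ 0.683 V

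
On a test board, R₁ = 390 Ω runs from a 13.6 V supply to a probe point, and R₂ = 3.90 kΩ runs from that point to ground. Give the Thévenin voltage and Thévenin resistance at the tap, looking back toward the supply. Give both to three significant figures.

V_th = 12.4 V, R_th = 355 Ω

V_th is the open-circuit tap voltage: 13.6 × 3900/(390 + 3900) = 12.4 V.
With the supply zeroed, R₁ and R₂ appear in parallel from the tap: R_th = R₁‖R₂ = (390 × 3900)/4290 = 355 Ω.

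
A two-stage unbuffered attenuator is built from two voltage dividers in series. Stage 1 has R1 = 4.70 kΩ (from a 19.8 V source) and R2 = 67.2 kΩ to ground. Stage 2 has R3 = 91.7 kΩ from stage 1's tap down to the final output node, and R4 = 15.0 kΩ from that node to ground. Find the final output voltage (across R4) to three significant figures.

V_out ≈ 2.50 V

Stage 2 presents R3+R4 = 106.7 kΩ as a load on stage 1's tap.
Stage 1's lower leg becomes R2‖(R3+R4) = 41.23 kΩ, so V_mid = 19.8 × 41.23/45.93 = 17.77 V.
Stage 2 is itself unloaded: V_out = V_mid × R4/(R3+R4) = 17.77 × 15.0/106.7 = 2.50 V.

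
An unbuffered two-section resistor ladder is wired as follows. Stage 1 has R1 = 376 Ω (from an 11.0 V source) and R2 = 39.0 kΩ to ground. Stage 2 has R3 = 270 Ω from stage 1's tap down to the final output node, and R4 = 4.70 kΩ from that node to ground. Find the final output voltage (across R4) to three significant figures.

Stage 2 presents R3+R4 = 4970 Ω as a load on stage 1's tap.
Stage 1's lower leg becomes R2‖(R3+R4) = 4408 Ω, so V_mid = 11.0 × 4408/4784 = 10.14 V.
Stage 2 is itself unloaded: V_out = V_mid × R4/(R3+R4) = 10.14 × 4700/4970 = 9.58 V.

V_out ≈ 9.58 V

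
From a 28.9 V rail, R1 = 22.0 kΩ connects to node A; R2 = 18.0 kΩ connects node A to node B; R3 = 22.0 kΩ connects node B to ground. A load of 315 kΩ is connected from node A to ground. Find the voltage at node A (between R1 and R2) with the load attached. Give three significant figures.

V ≈ 17.8 V

Below node A the series string R2+R3 = 40.00 kΩ sits in parallel with the 315 kΩ load: 35.49 kΩ.
V_A = 28.9 × 35.49/(22.0 + 35.49) = 17.8 V.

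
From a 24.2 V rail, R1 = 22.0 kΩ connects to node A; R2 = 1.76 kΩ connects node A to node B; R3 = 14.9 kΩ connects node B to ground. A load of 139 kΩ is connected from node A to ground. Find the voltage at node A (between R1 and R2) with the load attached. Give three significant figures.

Below node A the series string R2+R3 = 16.66 kΩ sits in parallel with the 139 kΩ load: 14.88 kΩ.
V_A = 24.2 × 14.88/(22.0 + 14.88) = 9.76 V.

V ≈ 9.76 V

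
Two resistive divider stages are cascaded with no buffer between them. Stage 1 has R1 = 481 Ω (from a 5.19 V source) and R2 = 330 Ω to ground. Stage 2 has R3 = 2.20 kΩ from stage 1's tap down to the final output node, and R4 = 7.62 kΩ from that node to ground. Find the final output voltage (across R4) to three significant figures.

V_out ≈ 1.61 V

Stage 2 presents R3+R4 = 9820 Ω as a load on stage 1's tap.
Stage 1's lower leg becomes R2‖(R3+R4) = 319.3 Ω, so V_mid = 5.19 × 319.3/800.3 = 2.071 V.
Stage 2 is itself unloaded: V_out = V_mid × R4/(R3+R4) = 2.071 × 7620/9820 = 1.61 V.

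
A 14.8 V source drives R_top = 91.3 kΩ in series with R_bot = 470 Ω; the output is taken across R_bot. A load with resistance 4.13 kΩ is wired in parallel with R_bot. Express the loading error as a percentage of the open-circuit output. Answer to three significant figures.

10.2 %

The divider's output (Thévenin) resistance is R_top‖R_bot = 467.6 Ω.
Fractional drop under load = R_th/(R_th + R_L) = 467.6 / (467.6 + 4130) = 0.1017.
So the output falls by 10.2 %.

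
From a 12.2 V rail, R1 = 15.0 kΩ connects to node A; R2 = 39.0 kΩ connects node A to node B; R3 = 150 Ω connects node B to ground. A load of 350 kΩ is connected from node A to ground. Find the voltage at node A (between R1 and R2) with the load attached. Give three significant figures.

V ≈ 8.56 V

Below node A the series string R2+R3 = 39150 Ω sits in parallel with the 350000 Ω load: 35210 Ω.
V_A = 12.2 × 35210/(15000 + 35210) = 8.56 V.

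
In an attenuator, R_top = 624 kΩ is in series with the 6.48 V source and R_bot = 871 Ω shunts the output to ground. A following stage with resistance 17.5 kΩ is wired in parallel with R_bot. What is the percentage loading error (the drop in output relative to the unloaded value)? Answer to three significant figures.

The divider's output (Thévenin) resistance is R_top‖R_bot = 869.8 Ω.
Fractional drop under load = R_th/(R_th + R_L) = 869.8 / (869.8 + 17500) = 0.04735.
So the output falls by 4.73 %.

4.73 %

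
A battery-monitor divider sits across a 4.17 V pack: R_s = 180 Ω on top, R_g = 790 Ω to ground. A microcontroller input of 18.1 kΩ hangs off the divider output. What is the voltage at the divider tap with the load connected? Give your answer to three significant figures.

V_out ≈ 3.37 V

The load sits in parallel with R_g: R_g‖R_L = (790 × 18100) / (790 + 18100) = 757.0 Ω.
V_out = 4.17 × 757.0 / (180 + 757.0) = 4.17 × 757.0/937.0 = 3.37 V.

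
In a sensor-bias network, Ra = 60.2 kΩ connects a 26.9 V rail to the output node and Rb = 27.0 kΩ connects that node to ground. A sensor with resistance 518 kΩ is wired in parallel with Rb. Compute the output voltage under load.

V_out ≈ 8.04 V

The load sits in parallel with Rb: Rb‖R_L = (27.0 × 518) / (27.0 + 518) = 25.66 kΩ.
V_out = 26.9 × 25.66 / (60.2 + 25.66) = 26.9 × 25.66/85.86 = 8.04 V.
(Unloaded it would have been 8.33 V.)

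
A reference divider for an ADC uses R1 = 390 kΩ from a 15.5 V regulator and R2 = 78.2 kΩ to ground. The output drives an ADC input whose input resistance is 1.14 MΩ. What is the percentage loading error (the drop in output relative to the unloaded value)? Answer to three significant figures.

5.41 %

The divider's output (Thévenin) resistance is R1‖R2 = 65.14 kΩ.
Fractional drop under load = R_th/(R_th + R_L) = 65.14 / (65.14 + 1140) = 0.05405.
So the output falls by 5.41 %.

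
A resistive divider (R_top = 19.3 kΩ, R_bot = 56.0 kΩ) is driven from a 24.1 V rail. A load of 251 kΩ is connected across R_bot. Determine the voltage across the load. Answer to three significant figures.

The load sits in parallel with R_bot: R_bot‖R_L = (56.0 × 251) / (56.0 + 251) = 45.79 kΩ.
V_out = 24.1 × 45.79 / (19.3 + 45.79) = 24.1 × 45.79/65.09 = 17.0 V.

V_out ≈ 17.0 V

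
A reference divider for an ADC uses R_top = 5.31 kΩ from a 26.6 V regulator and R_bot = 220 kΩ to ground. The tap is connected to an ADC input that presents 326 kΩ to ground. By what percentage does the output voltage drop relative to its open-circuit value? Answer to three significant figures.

1.57 %

The divider's output (Thévenin) resistance is R_top‖R_bot = 5.185 kΩ.
Fractional drop under load = R_th/(R_th + R_L) = 5.185 / (5.185 + 326) = 0.01566.
So the output falls by 1.57 %.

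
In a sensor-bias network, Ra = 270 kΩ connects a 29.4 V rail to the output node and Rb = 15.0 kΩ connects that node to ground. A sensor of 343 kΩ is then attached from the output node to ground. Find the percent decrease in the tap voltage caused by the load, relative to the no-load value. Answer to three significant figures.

3.98 %

The divider's output (Thévenin) resistance is Ra‖Rb = 14.21 kΩ.
Fractional drop under load = R_th/(R_th + R_L) = 14.21 / (14.21 + 343) = 0.03978.
So the output falls by 3.98 %.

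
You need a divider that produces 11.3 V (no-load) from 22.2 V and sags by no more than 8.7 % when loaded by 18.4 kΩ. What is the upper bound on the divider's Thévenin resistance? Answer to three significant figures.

Loading drop = R_th/(R_th + R_L) ≤ 0.0870, so R_th ≤ R_L · ε/(1−ε) = 18.4 kΩ × 0.0870/0.9130 = 1.75 kΩ.

R_th ≤ 1.75 kΩ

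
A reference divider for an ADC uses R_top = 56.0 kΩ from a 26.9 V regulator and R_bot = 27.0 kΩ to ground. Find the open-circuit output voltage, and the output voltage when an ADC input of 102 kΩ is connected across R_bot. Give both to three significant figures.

Open-circuit: V = 26.9 × 27.0/(56.0 + 27.0) = 8.75 V.
With the load, R_bot becomes R_bot‖R_L = 21.35 kΩ, so V = 26.9 × 21.35/77.35 = 7.42 V.

Unloaded: 8.75 V; loaded: 7.42 V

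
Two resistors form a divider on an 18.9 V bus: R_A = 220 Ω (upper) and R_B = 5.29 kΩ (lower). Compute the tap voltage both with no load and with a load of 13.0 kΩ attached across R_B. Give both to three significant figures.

Open-circuit: V = 18.9 × 5290/(220 + 5290) = 18.1 V.
With the load, R_B becomes R_B‖R_L = 3760 Ω, so V = 18.9 × 3760/3980 = 17.9 V.

Unloaded: 18.1 V; loaded: 17.9 V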